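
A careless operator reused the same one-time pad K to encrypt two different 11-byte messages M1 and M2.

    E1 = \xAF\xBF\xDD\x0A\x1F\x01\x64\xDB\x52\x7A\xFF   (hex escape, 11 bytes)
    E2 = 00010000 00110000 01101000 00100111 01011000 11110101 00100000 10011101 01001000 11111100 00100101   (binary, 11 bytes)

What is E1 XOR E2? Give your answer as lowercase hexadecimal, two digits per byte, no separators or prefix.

E1 ⊕ E2 = (M1 ⊕ K) ⊕ (M2 ⊕ K) = M1 ⊕ M2 — the shared key cancels under XOR.
af ⊕ 10 = bf
bf ⊕ 30 = 8f
dd ⊕ 68 = b5
0a ⊕ 27 = 2d
1f ⊕ 58 = 47
01 ⊕ f5 = f4
64 ⊕ 20 = 44
db ⊕ 9d = 46
52 ⊕ 48 = 1a
7a ⊕ fc = 86
ff ⊕ 25 = da

bf8fb52d47f444461a86da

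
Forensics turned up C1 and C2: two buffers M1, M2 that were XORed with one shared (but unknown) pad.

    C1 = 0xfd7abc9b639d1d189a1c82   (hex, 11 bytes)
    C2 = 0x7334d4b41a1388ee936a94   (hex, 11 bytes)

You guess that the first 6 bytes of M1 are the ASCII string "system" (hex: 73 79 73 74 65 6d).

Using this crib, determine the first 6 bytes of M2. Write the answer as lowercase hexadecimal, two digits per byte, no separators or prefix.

fd371b5b1ce3

First, C1 ⊕ C2 = (M1 ⊕ K) ⊕ (M2 ⊕ K) = M1 ⊕ M2, so the key drops out. Then M2 = (M1 ⊕ M2) ⊕ M1 over the first 6 bytes.
byte 0: (fd XOR 73) XOR 73 = 8e XOR 73 = fd
byte 1: (7a XOR 34) XOR 79 = 4e XOR 79 = 37
byte 2: (bc XOR d4) XOR 73 = 68 XOR 73 = 1b
byte 3: (9b XOR b4) XOR 74 = 2f XOR 74 = 5b
byte 4: (63 XOR 1a) XOR 65 = 79 XOR 65 = 1c
byte 5: (9d XOR 13) XOR 6d = 8e XOR 6d = e3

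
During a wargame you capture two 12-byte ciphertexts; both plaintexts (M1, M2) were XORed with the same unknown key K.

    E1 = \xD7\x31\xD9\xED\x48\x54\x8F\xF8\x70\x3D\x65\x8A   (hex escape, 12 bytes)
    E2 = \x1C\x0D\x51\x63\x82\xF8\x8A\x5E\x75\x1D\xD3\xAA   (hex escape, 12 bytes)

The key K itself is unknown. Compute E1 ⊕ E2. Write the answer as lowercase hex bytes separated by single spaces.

cb 3c 88 8e ca ac 05 a6 05 20 b6 20

E1 ⊕ E2 = (M1 ⊕ K) ⊕ (M2 ⊕ K) = M1 ⊕ M2 — the shared key cancels under XOR.
d7 ⊕ 1c = cb
31 ⊕ 0d = 3c
d9 ⊕ 51 = 88
ed ⊕ 63 = 8e
48 ⊕ 82 = ca
54 ⊕ f8 = ac
8f ⊕ 8a = 05
f8 ⊕ 5e = a6
70 ⊕ 75 = 05
3d ⊕ 1d = 20
65 ⊕ d3 = b6
8a ⊕ aa = 20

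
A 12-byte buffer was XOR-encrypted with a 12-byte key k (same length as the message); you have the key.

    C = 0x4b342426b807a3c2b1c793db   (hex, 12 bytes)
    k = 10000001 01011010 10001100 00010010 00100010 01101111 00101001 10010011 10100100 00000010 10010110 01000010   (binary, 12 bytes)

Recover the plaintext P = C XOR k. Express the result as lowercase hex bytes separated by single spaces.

XOR is its own inverse, so applying the key byte-wise gives the result directly.
byte 0:  75 XOR 129 = 202
byte 1:  52 XOR  90 = 110
byte 2:  36 XOR 140 = 168
byte 3:  38 XOR  18 =  52
byte 4: 184 XOR  34 = 154
byte 5:   7 XOR 111 = 104
byte 6: 163 XOR  41 = 138
byte 7: 194 XOR 147 =  81
byte 8: 177 XOR 164 =  21
byte 9: 199 XOR   2 = 197
byte 10: 147 XOR 150 =   5
byte 11: 219 XOR  66 = 153

ca 6e a8 34 9a 68 8a 51 15 c5 05 99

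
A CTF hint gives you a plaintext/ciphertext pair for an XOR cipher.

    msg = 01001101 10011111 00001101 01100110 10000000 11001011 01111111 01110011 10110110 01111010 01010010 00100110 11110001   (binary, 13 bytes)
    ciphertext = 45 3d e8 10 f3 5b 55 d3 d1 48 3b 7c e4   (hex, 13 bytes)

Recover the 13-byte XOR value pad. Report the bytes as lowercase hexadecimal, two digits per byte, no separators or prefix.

08a2e57673902aa06732695a15

Since ciphertext = msg ⊕ pad, XORing both sides with msg gives pad = msg ⊕ ciphertext.
4d xor 45 = 08
9f xor 3d = a2
0d xor e8 = e5
66 xor 10 = 76
80 xor f3 = 73
cb xor 5b = 90
7f xor 55 = 2a
73 xor d3 = a0
b6 xor d1 = 67
7a xor 48 = 32
52 xor 3b = 69
26 xor 7c = 5a
f1 xor e4 = 15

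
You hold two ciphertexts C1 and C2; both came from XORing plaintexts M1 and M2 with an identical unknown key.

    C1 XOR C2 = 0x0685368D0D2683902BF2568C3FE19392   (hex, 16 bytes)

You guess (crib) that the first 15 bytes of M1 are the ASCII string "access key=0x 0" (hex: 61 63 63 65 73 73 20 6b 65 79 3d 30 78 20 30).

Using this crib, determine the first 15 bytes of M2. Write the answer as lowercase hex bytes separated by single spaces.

Since C1 ⊕ C2 = M1 ⊕ M2, XORing with the guessed M1 bytes yields the corresponding M2 bytes: M2 = (C1 ⊕ C2) ⊕ M1.
00000110 XOR 01100001 = 01100111
10000101 XOR 01100011 = 11100110
00110110 XOR 01100011 = 01010101
10001101 XOR 01100101 = 11101000
00001101 XOR 01110011 = 01111110
00100110 XOR 01110011 = 01010101
10000011 XOR 00100000 = 10100011
10010000 XOR 01101011 = 11111011
00101011 XOR 01100101 = 01001110
11110010 XOR 01111001 = 10001011
01010110 XOR 00111101 = 01101011
10001100 XOR 00110000 = 10111100
00111111 XOR 01111000 = 01000111
11100001 XOR 00100000 = 11000001
10010011 XOR 00110000 = 10100011

67 e6 55 e8 7e 55 a3 fb 4e 8b 6b bc 47 c1 a3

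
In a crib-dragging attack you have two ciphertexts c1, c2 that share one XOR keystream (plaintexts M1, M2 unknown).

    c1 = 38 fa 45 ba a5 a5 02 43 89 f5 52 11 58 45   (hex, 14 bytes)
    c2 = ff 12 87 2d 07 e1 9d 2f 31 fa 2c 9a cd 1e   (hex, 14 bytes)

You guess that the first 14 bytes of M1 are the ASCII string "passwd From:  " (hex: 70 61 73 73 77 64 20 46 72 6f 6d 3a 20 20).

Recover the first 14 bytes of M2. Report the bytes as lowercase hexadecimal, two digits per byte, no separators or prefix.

First, c1 ⊕ c2 = (M1 ⊕ K) ⊕ (M2 ⊕ K) = M1 ⊕ M2, so the key drops out. Then M2 = (M1 ⊕ M2) ⊕ M1 over the first 14 bytes.
byte 0: (38 XOR ff) XOR 70 = c7 XOR 70 = b7
byte 1: (fa XOR 12) XOR 61 = e8 XOR 61 = 89
byte 2: (45 XOR 87) XOR 73 = c2 XOR 73 = b1
byte 3: (ba XOR 2d) XOR 73 = 97 XOR 73 = e4
byte 4: (a5 XOR 07) XOR 77 = a2 XOR 77 = d5
byte 5: (a5 XOR e1) XOR 64 = 44 XOR 64 = 20
byte 6: (02 XOR 9d) XOR 20 = 9f XOR 20 = bf
byte 7: (43 XOR 2f) XOR 46 = 6c XOR 46 = 2a
byte 8: (89 XOR 31) XOR 72 = b8 XOR 72 = ca
byte 9: (f5 XOR fa) XOR 6f = 0f XOR 6f = 60
byte 10: (52 XOR 2c) XOR 6d = 7e XOR 6d = 13
byte 11: (11 XOR 9a) XOR 3a = 8b XOR 3a = b1
byte 12: (58 XOR cd) XOR 20 = 95 XOR 20 = b5
byte 13: (45 XOR 1e) XOR 20 = 5b XOR 20 = 7b

b789b1e4d520bf2aca6013b1b57b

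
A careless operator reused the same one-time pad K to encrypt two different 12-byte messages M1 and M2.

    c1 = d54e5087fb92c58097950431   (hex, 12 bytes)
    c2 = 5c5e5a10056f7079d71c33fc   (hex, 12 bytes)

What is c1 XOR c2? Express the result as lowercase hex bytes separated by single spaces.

89 10 0a 97 fe fd b5 f9 40 89 37 cd

c1 ⊕ c2 = (M1 ⊕ K) ⊕ (M2 ⊕ K) = M1 ⊕ M2 — the shared key cancels under XOR.
byte 0: d5 xor 5c = 89
byte 1: 4e xor 5e = 10
byte 2: 50 xor 5a = 0a
byte 3: 87 xor 10 = 97
byte 4: fb xor 05 = fe
byte 5: 92 xor 6f = fd
byte 6: c5 xor 70 = b5
byte 7: 80 xor 79 = f9
byte 8: 97 xor d7 = 40
byte 9: 95 xor 1c = 89
byte 10: 04 xor 33 = 37
byte 11: 31 xor fc = cd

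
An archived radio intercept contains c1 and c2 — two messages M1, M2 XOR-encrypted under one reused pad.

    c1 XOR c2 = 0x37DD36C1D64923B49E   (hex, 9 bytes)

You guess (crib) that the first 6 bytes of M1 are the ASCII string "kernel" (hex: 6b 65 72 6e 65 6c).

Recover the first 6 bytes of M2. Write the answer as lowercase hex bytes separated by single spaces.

Since c1 ⊕ c2 = M1 ⊕ M2, XORing with the guessed M1 bytes yields the corresponding M2 bytes: M2 = (c1 ⊕ c2) ⊕ M1.
37 ⊕ 6b = 5c
dd ⊕ 65 = b8
36 ⊕ 72 = 44
c1 ⊕ 6e = af
d6 ⊕ 65 = b3
49 ⊕ 6c = 25

5c b8 44 af b3 25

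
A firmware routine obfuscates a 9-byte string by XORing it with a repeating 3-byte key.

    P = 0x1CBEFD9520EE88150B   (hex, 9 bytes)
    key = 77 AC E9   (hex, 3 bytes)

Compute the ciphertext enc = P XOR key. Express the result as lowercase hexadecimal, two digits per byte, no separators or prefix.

6b1214e28c07ffb9e2

The 3-byte key repeats, so the effective keystream is 77 ac e9 77 ac e9 77 ac e9.
byte 0: 1c ⊕ 77 = 6b
byte 1: be ⊕ ac = 12
byte 2: fd ⊕ e9 = 14
byte 3: 95 ⊕ 77 = e2
byte 4: 20 ⊕ ac = 8c
byte 5: ee ⊕ e9 = 07
byte 6: 88 ⊕ 77 = ff
byte 7: 15 ⊕ ac = b9
byte 8: 0b ⊕ e9 = e2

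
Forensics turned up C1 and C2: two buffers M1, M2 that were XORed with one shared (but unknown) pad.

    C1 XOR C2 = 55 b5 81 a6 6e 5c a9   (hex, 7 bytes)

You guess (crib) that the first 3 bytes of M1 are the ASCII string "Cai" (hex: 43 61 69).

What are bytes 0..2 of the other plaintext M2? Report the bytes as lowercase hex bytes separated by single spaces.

Since C1 ⊕ C2 = M1 ⊕ M2, XORing with the guessed M1 bytes yields the corresponding M2 bytes: M2 = (C1 ⊕ C2) ⊕ M1.
55 ⊕ 43 = 16
b5 ⊕ 61 = d4
81 ⊕ 69 = e8

16 d4 e8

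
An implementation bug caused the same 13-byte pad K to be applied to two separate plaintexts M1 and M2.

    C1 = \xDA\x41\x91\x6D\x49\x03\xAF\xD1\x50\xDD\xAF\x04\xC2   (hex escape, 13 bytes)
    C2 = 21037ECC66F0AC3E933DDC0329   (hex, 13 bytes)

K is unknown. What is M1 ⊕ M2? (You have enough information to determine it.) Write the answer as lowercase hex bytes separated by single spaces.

C1 ⊕ C2 = (M1 ⊕ K) ⊕ (M2 ⊕ K) = M1 ⊕ M2 — the shared key cancels under XOR.
byte 0: da ^ 21 = fb
byte 1: 41 ^ 03 = 42
byte 2: 91 ^ 7e = ef
byte 3: 6d ^ cc = a1
byte 4: 49 ^ 66 = 2f
byte 5: 03 ^ f0 = f3
byte 6: af ^ ac = 03
byte 7: d1 ^ 3e = ef
byte 8: 50 ^ 93 = c3
byte 9: dd ^ 3d = e0
byte 10: af ^ dc = 73
byte 11: 04 ^ 03 = 07
byte 12: c2 ^ 29 = eb

fb 42 ef a1 2f f3 03 ef c3 e0 73 07 eb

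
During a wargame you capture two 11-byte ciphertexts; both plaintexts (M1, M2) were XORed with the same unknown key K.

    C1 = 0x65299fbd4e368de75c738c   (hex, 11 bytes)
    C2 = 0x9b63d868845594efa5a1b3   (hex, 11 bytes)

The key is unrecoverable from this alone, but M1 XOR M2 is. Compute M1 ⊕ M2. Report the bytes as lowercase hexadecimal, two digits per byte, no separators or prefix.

fe4a47d5ca631908f9d23f

C1 ⊕ C2 = (M1 ⊕ K) ⊕ (M2 ⊕ K) = M1 ⊕ M2 — the shared key cancels under XOR.
101 xor 155 = 254
 41 xor  99 =  74
159 xor 216 =  71
189 xor 104 = 213
 78 xor 132 = 202
 54 xor  85 =  99
141 xor 148 =  25
231 xor 239 =   8
 92 xor 165 = 249
115 xor 161 = 210
140 xor 179 =  63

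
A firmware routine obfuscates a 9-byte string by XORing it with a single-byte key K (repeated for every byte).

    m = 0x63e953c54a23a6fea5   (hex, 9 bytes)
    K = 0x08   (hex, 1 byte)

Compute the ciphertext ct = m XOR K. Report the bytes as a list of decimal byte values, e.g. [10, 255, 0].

[107, 225, 91, 205, 66, 43, 174, 246, 173]

The 1-byte key repeats, so the effective keystream is 08 08 08 08 08 08 08 08 08.
byte 0: 63 xor 08 = 6b
byte 1: e9 xor 08 = e1
byte 2: 53 xor 08 = 5b
byte 3: c5 xor 08 = cd
byte 4: 4a xor 08 = 42
byte 5: 23 xor 08 = 2b
byte 6: a6 xor 08 = ae
byte 7: fe xor 08 = f6
byte 8: a5 xor 08 = ad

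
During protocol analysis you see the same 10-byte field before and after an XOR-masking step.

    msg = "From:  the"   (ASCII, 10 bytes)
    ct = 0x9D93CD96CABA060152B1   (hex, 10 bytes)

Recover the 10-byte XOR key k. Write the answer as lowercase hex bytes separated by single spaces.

Since ct = msg ⊕ k, XORing both sides with msg gives k = msg ⊕ ct.
01000110 xor 10011101 = 11011011
01110010 xor 10010011 = 11100001
01101111 xor 11001101 = 10100010
01101101 xor 10010110 = 11111011
00111010 xor 11001010 = 11110000
00100000 xor 10111010 = 10011010
00100000 xor 00000110 = 00100110
01110100 xor 00000001 = 01110101
01101000 xor 01010010 = 00111010
01100101 xor 10110001 = 11010100

db e1 a2 fb f0 9a 26 75 3a d4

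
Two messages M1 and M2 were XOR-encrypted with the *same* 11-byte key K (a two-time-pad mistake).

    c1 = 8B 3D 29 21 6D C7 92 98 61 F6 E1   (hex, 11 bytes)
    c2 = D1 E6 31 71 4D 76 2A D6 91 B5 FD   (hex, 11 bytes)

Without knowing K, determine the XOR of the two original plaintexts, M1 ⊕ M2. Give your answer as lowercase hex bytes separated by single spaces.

5a db 18 50 20 b1 b8 4e f0 43 1c

c1 ⊕ c2 = (M1 ⊕ K) ⊕ (M2 ⊕ K) = M1 ⊕ M2 — the shared key cancels under XOR.
byte 0: 8b XOR d1 = 5a
byte 1: 3d XOR e6 = db
byte 2: 29 XOR 31 = 18
byte 3: 21 XOR 71 = 50
byte 4: 6d XOR 4d = 20
byte 5: c7 XOR 76 = b1
byte 6: 92 XOR 2a = b8
byte 7: 98 XOR d6 = 4e
byte 8: 61 XOR 91 = f0
byte 9: f6 XOR b5 = 43
byte 10: e1 XOR fd = 1c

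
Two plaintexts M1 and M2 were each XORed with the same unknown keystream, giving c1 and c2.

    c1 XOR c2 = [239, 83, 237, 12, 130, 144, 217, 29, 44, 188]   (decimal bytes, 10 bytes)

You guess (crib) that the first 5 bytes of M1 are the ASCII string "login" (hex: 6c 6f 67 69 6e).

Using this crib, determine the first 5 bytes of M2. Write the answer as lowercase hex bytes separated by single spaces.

Since c1 ⊕ c2 = M1 ⊕ M2, XORing with the guessed M1 bytes yields the corresponding M2 bytes: M2 = (c1 ⊕ c2) ⊕ M1.
byte 0: ef xor 6c = 83
byte 1: 53 xor 6f = 3c
byte 2: ed xor 67 = 8a
byte 3: 0c xor 69 = 65
byte 4: 82 xor 6e = ec

83 3c 8a 65 ec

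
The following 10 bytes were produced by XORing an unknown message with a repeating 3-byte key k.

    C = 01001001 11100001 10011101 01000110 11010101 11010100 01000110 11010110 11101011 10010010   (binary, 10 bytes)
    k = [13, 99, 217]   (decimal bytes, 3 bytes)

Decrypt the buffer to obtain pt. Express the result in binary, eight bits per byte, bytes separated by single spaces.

The 3-byte key repeats, so the effective keystream is 0d 63 d9 0d 63 d9 0d 63 d9 0d.
byte 0: 01001001 ^ 00001101 = 01000100
byte 1: 11100001 ^ 01100011 = 10000010
byte 2: 10011101 ^ 11011001 = 01000100
byte 3: 01000110 ^ 00001101 = 01001011
byte 4: 11010101 ^ 01100011 = 10110110
byte 5: 11010100 ^ 11011001 = 00001101
byte 6: 01000110 ^ 00001101 = 01001011
byte 7: 11010110 ^ 01100011 = 10110101
byte 8: 11101011 ^ 11011001 = 00110010
byte 9: 10010010 ^ 00001101 = 10011111

01000100 10000010 01000100 01001011 10110110 00001101 01001011 10110101 00110010 10011111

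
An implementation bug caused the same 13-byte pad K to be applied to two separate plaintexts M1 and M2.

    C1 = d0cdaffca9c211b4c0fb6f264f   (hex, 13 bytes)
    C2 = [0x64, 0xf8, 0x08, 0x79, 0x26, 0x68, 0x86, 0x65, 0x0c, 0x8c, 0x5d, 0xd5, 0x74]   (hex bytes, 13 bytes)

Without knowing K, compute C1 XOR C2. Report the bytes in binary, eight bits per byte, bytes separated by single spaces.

10110100 00110101 10100111 10000101 10001111 10101010 10010111 11010001 11001100 01110111 00110010 11110011 00111011

C1 ⊕ C2 = (M1 ⊕ K) ⊕ (M2 ⊕ K) = M1 ⊕ M2 — the shared key cancels under XOR.
byte 0: d0 ⊕ 64 = b4
byte 1: cd ⊕ f8 = 35
byte 2: af ⊕ 08 = a7
byte 3: fc ⊕ 79 = 85
byte 4: a9 ⊕ 26 = 8f
byte 5: c2 ⊕ 68 = aa
byte 6: 11 ⊕ 86 = 97
byte 7: b4 ⊕ 65 = d1
byte 8: c0 ⊕ 0c = cc
byte 9: fb ⊕ 8c = 77
byte 10: 6f ⊕ 5d = 32
byte 11: 26 ⊕ d5 = f3
byte 12: 4f ⊕ 74 = 3b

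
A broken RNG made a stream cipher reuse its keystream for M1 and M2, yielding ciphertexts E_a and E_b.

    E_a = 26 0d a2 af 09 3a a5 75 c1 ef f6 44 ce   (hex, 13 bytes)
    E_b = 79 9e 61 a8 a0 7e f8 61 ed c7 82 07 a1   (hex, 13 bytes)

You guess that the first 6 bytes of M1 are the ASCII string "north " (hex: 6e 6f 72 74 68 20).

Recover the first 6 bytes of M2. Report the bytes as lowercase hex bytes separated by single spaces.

31 fc b1 73 c1 64

First, E_a ⊕ E_b = (M1 ⊕ K) ⊕ (M2 ⊕ K) = M1 ⊕ M2, so the key drops out. Then M2 = (M1 ⊕ M2) ⊕ M1 over the first 6 bytes.
byte 0: (26 ^ 79) ^ 6e = 5f ^ 6e = 31
byte 1: (0d ^ 9e) ^ 6f = 93 ^ 6f = fc
byte 2: (a2 ^ 61) ^ 72 = c3 ^ 72 = b1
byte 3: (af ^ a8) ^ 74 = 07 ^ 74 = 73
byte 4: (09 ^ a0) ^ 68 = a9 ^ 68 = c1
byte 5: (3a ^ 7e) ^ 20 = 44 ^ 20 = 64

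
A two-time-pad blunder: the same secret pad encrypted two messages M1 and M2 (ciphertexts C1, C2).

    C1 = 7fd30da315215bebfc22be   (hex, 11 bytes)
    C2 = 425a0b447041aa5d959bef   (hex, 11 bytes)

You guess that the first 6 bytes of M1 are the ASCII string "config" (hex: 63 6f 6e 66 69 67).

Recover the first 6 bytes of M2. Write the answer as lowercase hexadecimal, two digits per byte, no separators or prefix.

First, C1 ⊕ C2 = (M1 ⊕ K) ⊕ (M2 ⊕ K) = M1 ⊕ M2, so the key drops out. Then M2 = (M1 ⊕ M2) ⊕ M1 over the first 6 bytes.
byte 0: (7f ⊕ 42) ⊕ 63 = 3d ⊕ 63 = 5e
byte 1: (d3 ⊕ 5a) ⊕ 6f = 89 ⊕ 6f = e6
byte 2: (0d ⊕ 0b) ⊕ 6e = 06 ⊕ 6e = 68
byte 3: (a3 ⊕ 44) ⊕ 66 = e7 ⊕ 66 = 81
byte 4: (15 ⊕ 70) ⊕ 69 = 65 ⊕ 69 = 0c
byte 5: (21 ⊕ 41) ⊕ 67 = 60 ⊕ 67 = 07

5ee668810c07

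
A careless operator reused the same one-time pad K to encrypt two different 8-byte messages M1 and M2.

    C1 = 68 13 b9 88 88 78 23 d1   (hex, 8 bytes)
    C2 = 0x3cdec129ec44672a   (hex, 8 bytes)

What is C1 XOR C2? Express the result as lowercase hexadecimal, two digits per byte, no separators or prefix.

54cd78a1643c44fb

C1 ⊕ C2 = (M1 ⊕ K) ⊕ (M2 ⊕ K) = M1 ⊕ M2 — the shared key cancels under XOR.
68 XOR 3c = 54
13 XOR de = cd
b9 XOR c1 = 78
88 XOR 29 = a1
88 XOR ec = 64
78 XOR 44 = 3c
23 XOR 67 = 44
d1 XOR 2a = fb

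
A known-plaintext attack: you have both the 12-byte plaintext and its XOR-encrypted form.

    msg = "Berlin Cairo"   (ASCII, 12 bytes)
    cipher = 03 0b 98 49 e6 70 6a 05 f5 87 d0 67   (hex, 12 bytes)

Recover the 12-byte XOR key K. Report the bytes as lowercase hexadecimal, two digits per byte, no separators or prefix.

416eea258f1e4a4694eea208

Since cipher = msg ⊕ K, XORing both sides with msg gives K = msg ⊕ cipher.
01000010 ^ 00000011 = 01000001
01100101 ^ 00001011 = 01101110
01110010 ^ 10011000 = 11101010
01101100 ^ 01001001 = 00100101
01101001 ^ 11100110 = 10001111
01101110 ^ 01110000 = 00011110
00100000 ^ 01101010 = 01001010
01000011 ^ 00000101 = 01000110
01100001 ^ 11110101 = 10010100
01101001 ^ 10000111 = 11101110
01110010 ^ 11010000 = 10100010
01101111 ^ 01100111 = 00001000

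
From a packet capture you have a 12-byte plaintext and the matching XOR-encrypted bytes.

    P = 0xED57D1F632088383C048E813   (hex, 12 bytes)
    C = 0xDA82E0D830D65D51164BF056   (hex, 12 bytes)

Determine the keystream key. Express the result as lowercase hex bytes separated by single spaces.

37 d5 31 2e 02 de de d2 d6 03 18 45

Since C = P ⊕ key, XORing both sides with P gives key = P ⊕ C.
byte 0: 237 xor 218 =  55
byte 1:  87 xor 130 = 213
byte 2: 209 xor 224 =  49
byte 3: 246 xor 216 =  46
byte 4:  50 xor  48 =   2
byte 5:   8 xor 214 = 222
byte 6: 131 xor  93 = 222
byte 7: 131 xor  81 = 210
byte 8: 192 xor  22 = 214
byte 9:  72 xor  75 =   3
byte 10: 232 xor 240 =  24
byte 11:  19 xor  86 =  69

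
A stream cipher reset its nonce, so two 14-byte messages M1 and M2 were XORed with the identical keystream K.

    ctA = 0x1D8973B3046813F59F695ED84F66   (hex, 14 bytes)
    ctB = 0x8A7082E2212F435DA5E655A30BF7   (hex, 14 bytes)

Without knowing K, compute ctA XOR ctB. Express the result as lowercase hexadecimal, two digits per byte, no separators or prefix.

97f9f151254750a83a8f0b7b4491

ctA ⊕ ctB = (M1 ⊕ K) ⊕ (M2 ⊕ K) = M1 ⊕ M2 — the shared key cancels under XOR.
1d XOR 8a = 97
89 XOR 70 = f9
73 XOR 82 = f1
b3 XOR e2 = 51
04 XOR 21 = 25
68 XOR 2f = 47
13 XOR 43 = 50
f5 XOR 5d = a8
9f XOR a5 = 3a
69 XOR e6 = 8f
5e XOR 55 = 0b
d8 XOR a3 = 7b
4f XOR 0b = 44
66 XOR f7 = 91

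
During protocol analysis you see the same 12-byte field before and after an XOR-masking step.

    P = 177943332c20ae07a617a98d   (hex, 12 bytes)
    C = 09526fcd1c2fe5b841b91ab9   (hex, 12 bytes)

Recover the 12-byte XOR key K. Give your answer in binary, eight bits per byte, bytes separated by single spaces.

Since C = P ⊕ K, XORing both sides with P gives K = P ⊕ C.
17 XOR 09 = 1e
79 XOR 52 = 2b
43 XOR 6f = 2c
33 XOR cd = fe
2c XOR 1c = 30
20 XOR 2f = 0f
ae XOR e5 = 4b
07 XOR b8 = bf
a6 XOR 41 = e7
17 XOR b9 = ae
a9 XOR 1a = b3
8d XOR b9 = 34

00011110 00101011 00101100 11111110 00110000 00001111 01001011 10111111 11100111 10101110 10110011 00110100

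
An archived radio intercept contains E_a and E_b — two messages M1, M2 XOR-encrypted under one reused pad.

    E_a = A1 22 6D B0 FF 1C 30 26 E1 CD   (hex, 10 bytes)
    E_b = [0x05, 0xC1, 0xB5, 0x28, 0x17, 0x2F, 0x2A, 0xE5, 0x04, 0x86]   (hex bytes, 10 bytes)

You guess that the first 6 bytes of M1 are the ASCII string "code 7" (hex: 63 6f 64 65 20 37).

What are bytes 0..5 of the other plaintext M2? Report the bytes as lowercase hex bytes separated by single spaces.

First, E_a ⊕ E_b = (M1 ⊕ K) ⊕ (M2 ⊕ K) = M1 ⊕ M2, so the key drops out. Then M2 = (M1 ⊕ M2) ⊕ M1 over the first 6 bytes.
byte 0: (a1 XOR 05) XOR 63 = a4 XOR 63 = c7
byte 1: (22 XOR c1) XOR 6f = e3 XOR 6f = 8c
byte 2: (6d XOR b5) XOR 64 = d8 XOR 64 = bc
byte 3: (b0 XOR 28) XOR 65 = 98 XOR 65 = fd
byte 4: (ff XOR 17) XOR 20 = e8 XOR 20 = c8
byte 5: (1c XOR 2f) XOR 37 = 33 XOR 37 = 04

c7 8c bc fd c8 04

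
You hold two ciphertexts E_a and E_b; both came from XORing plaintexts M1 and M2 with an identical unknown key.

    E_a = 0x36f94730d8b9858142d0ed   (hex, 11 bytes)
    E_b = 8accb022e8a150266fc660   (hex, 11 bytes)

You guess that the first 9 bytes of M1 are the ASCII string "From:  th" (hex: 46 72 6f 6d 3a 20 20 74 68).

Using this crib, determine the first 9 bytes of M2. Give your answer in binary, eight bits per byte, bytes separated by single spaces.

First, E_a ⊕ E_b = (M1 ⊕ K) ⊕ (M2 ⊕ K) = M1 ⊕ M2, so the key drops out. Then M2 = (M1 ⊕ M2) ⊕ M1 over the first 9 bytes.
byte 0: (36 xor 8a) xor 46 = bc xor 46 = fa
byte 1: (f9 xor cc) xor 72 = 35 xor 72 = 47
byte 2: (47 xor b0) xor 6f = f7 xor 6f = 98
byte 3: (30 xor 22) xor 6d = 12 xor 6d = 7f
byte 4: (d8 xor e8) xor 3a = 30 xor 3a = 0a
byte 5: (b9 xor a1) xor 20 = 18 xor 20 = 38
byte 6: (85 xor 50) xor 20 = d5 xor 20 = f5
byte 7: (81 xor 26) xor 74 = a7 xor 74 = d3
byte 8: (42 xor 6f) xor 68 = 2d xor 68 = 45

11111010 01000111 10011000 01111111 00001010 00111000 11110101 11010011 01000101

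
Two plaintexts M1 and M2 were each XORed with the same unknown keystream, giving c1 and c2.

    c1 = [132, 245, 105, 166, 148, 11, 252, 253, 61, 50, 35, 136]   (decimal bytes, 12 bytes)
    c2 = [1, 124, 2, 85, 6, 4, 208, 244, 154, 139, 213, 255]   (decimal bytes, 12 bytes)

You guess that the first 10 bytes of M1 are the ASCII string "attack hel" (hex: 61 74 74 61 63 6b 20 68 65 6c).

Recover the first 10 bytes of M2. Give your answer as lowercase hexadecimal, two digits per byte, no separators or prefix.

e4fd1f92f1640c61c2d5

First, c1 ⊕ c2 = (M1 ⊕ K) ⊕ (M2 ⊕ K) = M1 ⊕ M2, so the key drops out. Then M2 = (M1 ⊕ M2) ⊕ M1 over the first 10 bytes.
byte 0: (84 XOR 01) XOR 61 = 85 XOR 61 = e4
byte 1: (f5 XOR 7c) XOR 74 = 89 XOR 74 = fd
byte 2: (69 XOR 02) XOR 74 = 6b XOR 74 = 1f
byte 3: (a6 XOR 55) XOR 61 = f3 XOR 61 = 92
byte 4: (94 XOR 06) XOR 63 = 92 XOR 63 = f1
byte 5: (0b XOR 04) XOR 6b = 0f XOR 6b = 64
byte 6: (fc XOR d0) XOR 20 = 2c XOR 20 = 0c
byte 7: (fd XOR f4) XOR 68 = 09 XOR 68 = 61
byte 8: (3d XOR 9a) XOR 65 = a7 XOR 65 = c2
byte 9: (32 XOR 8b) XOR 6c = b9 XOR 6c = d5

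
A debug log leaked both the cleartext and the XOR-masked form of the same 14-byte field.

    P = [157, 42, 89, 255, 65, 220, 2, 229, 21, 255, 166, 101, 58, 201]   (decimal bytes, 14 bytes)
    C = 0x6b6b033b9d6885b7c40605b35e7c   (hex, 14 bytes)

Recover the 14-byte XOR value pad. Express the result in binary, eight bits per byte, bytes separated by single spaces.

11110110 01000001 01011010 11000100 11011100 10110100 10000111 01010010 11010001 11111001 10100011 11010110 01100100 10110101

Since C = P ⊕ pad, XORing both sides with P gives pad = P ⊕ C.
byte 0: 9d ^ 6b = f6
byte 1: 2a ^ 6b = 41
byte 2: 59 ^ 03 = 5a
byte 3: ff ^ 3b = c4
byte 4: 41 ^ 9d = dc
byte 5: dc ^ 68 = b4
byte 6: 02 ^ 85 = 87
byte 7: e5 ^ b7 = 52
byte 8: 15 ^ c4 = d1
byte 9: ff ^ 06 = f9
byte 10: a6 ^ 05 = a3
byte 11: 65 ^ b3 = d6
byte 12: 3a ^ 5e = 64
byte 13: c9 ^ 7c = b5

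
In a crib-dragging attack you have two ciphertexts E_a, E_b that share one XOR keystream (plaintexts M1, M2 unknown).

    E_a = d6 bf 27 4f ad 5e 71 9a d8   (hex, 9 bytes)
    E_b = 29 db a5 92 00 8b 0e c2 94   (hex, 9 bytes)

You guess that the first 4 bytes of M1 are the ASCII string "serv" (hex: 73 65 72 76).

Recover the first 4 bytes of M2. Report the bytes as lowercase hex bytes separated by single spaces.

8c 01 f0 ab

First, E_a ⊕ E_b = (M1 ⊕ K) ⊕ (M2 ⊕ K) = M1 ⊕ M2, so the key drops out. Then M2 = (M1 ⊕ M2) ⊕ M1 over the first 4 bytes.
byte 0: (d6 XOR 29) XOR 73 = ff XOR 73 = 8c
byte 1: (bf XOR db) XOR 65 = 64 XOR 65 = 01
byte 2: (27 XOR a5) XOR 72 = 82 XOR 72 = f0
byte 3: (4f XOR 92) XOR 76 = dd XOR 76 = ab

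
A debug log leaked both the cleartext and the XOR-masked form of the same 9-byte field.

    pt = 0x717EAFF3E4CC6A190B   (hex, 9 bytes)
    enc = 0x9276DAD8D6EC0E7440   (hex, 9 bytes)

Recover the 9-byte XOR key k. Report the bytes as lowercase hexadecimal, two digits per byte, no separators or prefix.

Since enc = pt ⊕ k, XORing both sides with pt gives k = pt ⊕ enc.
byte 0: 71 ^ 92 = e3
byte 1: 7e ^ 76 = 08
byte 2: af ^ da = 75
byte 3: f3 ^ d8 = 2b
byte 4: e4 ^ d6 = 32
byte 5: cc ^ ec = 20
byte 6: 6a ^ 0e = 64
byte 7: 19 ^ 74 = 6d
byte 8: 0b ^ 40 = 4b

e308752b3220646d4b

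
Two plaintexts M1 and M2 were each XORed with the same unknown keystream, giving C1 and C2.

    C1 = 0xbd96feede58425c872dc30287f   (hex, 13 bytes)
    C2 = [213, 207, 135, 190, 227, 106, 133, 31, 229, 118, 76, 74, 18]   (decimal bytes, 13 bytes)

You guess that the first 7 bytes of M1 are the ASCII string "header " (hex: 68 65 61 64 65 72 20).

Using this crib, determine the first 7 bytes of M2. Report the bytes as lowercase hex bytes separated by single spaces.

First, C1 ⊕ C2 = (M1 ⊕ K) ⊕ (M2 ⊕ K) = M1 ⊕ M2, so the key drops out. Then M2 = (M1 ⊕ M2) ⊕ M1 over the first 7 bytes.
byte 0: (bd xor d5) xor 68 = 68 xor 68 = 00
byte 1: (96 xor cf) xor 65 = 59 xor 65 = 3c
byte 2: (fe xor 87) xor 61 = 79 xor 61 = 18
byte 3: (ed xor be) xor 64 = 53 xor 64 = 37
byte 4: (e5 xor e3) xor 65 = 06 xor 65 = 63
byte 5: (84 xor 6a) xor 72 = ee xor 72 = 9c
byte 6: (25 xor 85) xor 20 = a0 xor 20 = 80

00 3c 18 37 63 9c 80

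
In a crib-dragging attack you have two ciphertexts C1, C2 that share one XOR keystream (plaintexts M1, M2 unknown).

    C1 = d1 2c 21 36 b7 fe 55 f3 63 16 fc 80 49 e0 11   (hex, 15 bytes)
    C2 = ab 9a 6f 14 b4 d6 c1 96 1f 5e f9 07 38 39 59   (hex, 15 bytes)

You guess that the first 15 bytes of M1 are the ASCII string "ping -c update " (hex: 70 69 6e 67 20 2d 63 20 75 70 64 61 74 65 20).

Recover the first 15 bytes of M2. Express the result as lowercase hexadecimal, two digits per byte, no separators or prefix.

0adf20452305f745093861e605bc68

First, C1 ⊕ C2 = (M1 ⊕ K) ⊕ (M2 ⊕ K) = M1 ⊕ M2, so the key drops out. Then M2 = (M1 ⊕ M2) ⊕ M1 over the first 15 bytes.
byte 0: (d1 xor ab) xor 70 = 7a xor 70 = 0a
byte 1: (2c xor 9a) xor 69 = b6 xor 69 = df
byte 2: (21 xor 6f) xor 6e = 4e xor 6e = 20
byte 3: (36 xor 14) xor 67 = 22 xor 67 = 45
byte 4: (b7 xor b4) xor 20 = 03 xor 20 = 23
byte 5: (fe xor d6) xor 2d = 28 xor 2d = 05
byte 6: (55 xor c1) xor 63 = 94 xor 63 = f7
byte 7: (f3 xor 96) xor 20 = 65 xor 20 = 45
byte 8: (63 xor 1f) xor 75 = 7c xor 75 = 09
byte 9: (16 xor 5e) xor 70 = 48 xor 70 = 38
byte 10: (fc xor f9) xor 64 = 05 xor 64 = 61
byte 11: (80 xor 07) xor 61 = 87 xor 61 = e6
byte 12: (49 xor 38) xor 74 = 71 xor 74 = 05
byte 13: (e0 xor 39) xor 65 = d9 xor 65 = bc
byte 14: (11 xor 59) xor 20 = 48 xor 20 = 68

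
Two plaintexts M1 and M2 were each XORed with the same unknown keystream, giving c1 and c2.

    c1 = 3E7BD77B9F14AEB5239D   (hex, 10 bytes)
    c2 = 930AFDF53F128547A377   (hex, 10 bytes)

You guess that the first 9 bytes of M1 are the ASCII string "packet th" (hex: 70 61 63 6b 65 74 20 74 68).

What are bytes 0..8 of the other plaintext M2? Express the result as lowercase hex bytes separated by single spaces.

First, c1 ⊕ c2 = (M1 ⊕ K) ⊕ (M2 ⊕ K) = M1 ⊕ M2, so the key drops out. Then M2 = (M1 ⊕ M2) ⊕ M1 over the first 9 bytes.
byte 0: (3e ⊕ 93) ⊕ 70 = ad ⊕ 70 = dd
byte 1: (7b ⊕ 0a) ⊕ 61 = 71 ⊕ 61 = 10
byte 2: (d7 ⊕ fd) ⊕ 63 = 2a ⊕ 63 = 49
byte 3: (7b ⊕ f5) ⊕ 6b = 8e ⊕ 6b = e5
byte 4: (9f ⊕ 3f) ⊕ 65 = a0 ⊕ 65 = c5
byte 5: (14 ⊕ 12) ⊕ 74 = 06 ⊕ 74 = 72
byte 6: (ae ⊕ 85) ⊕ 20 = 2b ⊕ 20 = 0b
byte 7: (b5 ⊕ 47) ⊕ 74 = f2 ⊕ 74 = 86
byte 8: (23 ⊕ a3) ⊕ 68 = 80 ⊕ 68 = e8

dd 10 49 e5 c5 72 0b 86 e8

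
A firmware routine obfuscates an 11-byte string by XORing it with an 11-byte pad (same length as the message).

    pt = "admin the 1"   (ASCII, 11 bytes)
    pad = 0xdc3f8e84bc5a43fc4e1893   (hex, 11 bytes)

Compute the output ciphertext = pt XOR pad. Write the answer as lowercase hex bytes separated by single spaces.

bd 5b e3 ed d2 7a 37 94 2b 38 a2

XOR is its own inverse, so applying the key byte-wise gives the result directly.
01100001 ^ 11011100 = 10111101
01100100 ^ 00111111 = 01011011
01101101 ^ 10001110 = 11100011
01101001 ^ 10000100 = 11101101
01101110 ^ 10111100 = 11010010
00100000 ^ 01011010 = 01111010
01110100 ^ 01000011 = 00110111
01101000 ^ 11111100 = 10010100
01100101 ^ 01001110 = 00101011
00100000 ^ 00011000 = 00111000
00110001 ^ 10010011 = 10100010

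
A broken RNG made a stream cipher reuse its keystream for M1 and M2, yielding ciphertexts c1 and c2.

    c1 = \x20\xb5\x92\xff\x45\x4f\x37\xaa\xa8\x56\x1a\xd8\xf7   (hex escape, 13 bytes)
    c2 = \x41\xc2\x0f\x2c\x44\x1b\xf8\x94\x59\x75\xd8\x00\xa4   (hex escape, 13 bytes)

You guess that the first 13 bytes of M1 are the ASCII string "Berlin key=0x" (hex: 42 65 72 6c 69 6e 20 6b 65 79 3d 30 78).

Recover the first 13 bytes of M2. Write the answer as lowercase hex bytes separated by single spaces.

23 12 ef bf 68 3a ef 55 94 5a ff e8 2b

First, c1 ⊕ c2 = (M1 ⊕ K) ⊕ (M2 ⊕ K) = M1 ⊕ M2, so the key drops out. Then M2 = (M1 ⊕ M2) ⊕ M1 over the first 13 bytes.
byte 0: (20 ⊕ 41) ⊕ 42 = 61 ⊕ 42 = 23
byte 1: (b5 ⊕ c2) ⊕ 65 = 77 ⊕ 65 = 12
byte 2: (92 ⊕ 0f) ⊕ 72 = 9d ⊕ 72 = ef
byte 3: (ff ⊕ 2c) ⊕ 6c = d3 ⊕ 6c = bf
byte 4: (45 ⊕ 44) ⊕ 69 = 01 ⊕ 69 = 68
byte 5: (4f ⊕ 1b) ⊕ 6e = 54 ⊕ 6e = 3a
byte 6: (37 ⊕ f8) ⊕ 20 = cf ⊕ 20 = ef
byte 7: (aa ⊕ 94) ⊕ 6b = 3e ⊕ 6b = 55
byte 8: (a8 ⊕ 59) ⊕ 65 = f1 ⊕ 65 = 94
byte 9: (56 ⊕ 75) ⊕ 79 = 23 ⊕ 79 = 5a
byte 10: (1a ⊕ d8) ⊕ 3d = c2 ⊕ 3d = ff
byte 11: (d8 ⊕ 00) ⊕ 30 = d8 ⊕ 30 = e8
byte 12: (f7 ⊕ a4) ⊕ 78 = 53 ⊕ 78 = 2b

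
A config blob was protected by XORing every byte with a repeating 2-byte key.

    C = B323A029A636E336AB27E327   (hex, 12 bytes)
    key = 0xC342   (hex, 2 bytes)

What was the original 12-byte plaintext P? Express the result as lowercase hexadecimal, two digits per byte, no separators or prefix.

The 2-byte key repeats, so the effective keystream is c3 42 c3 42 c3 42 c3 42 c3 42 c3 42.
byte 0: 179 ^ 195 = 112
byte 1:  35 ^  66 =  97
byte 2: 160 ^ 195 =  99
byte 3:  41 ^  66 = 107
byte 4: 166 ^ 195 = 101
byte 5:  54 ^  66 = 116
byte 6: 227 ^ 195 =  32
byte 7:  54 ^  66 = 116
byte 8: 171 ^ 195 = 104
byte 9:  39 ^  66 = 101
byte 10: 227 ^ 195 =  32
byte 11:  39 ^  66 = 101

7061636b6574207468652065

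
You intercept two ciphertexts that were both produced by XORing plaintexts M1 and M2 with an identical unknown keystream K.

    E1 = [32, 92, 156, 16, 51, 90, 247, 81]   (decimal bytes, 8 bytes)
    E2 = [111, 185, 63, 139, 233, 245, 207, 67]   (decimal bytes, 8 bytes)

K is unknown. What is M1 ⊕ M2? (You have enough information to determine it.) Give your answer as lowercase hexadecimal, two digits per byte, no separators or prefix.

4fe5a39bdaaf3812

E1 ⊕ E2 = (M1 ⊕ K) ⊕ (M2 ⊕ K) = M1 ⊕ M2 — the shared key cancels under XOR.
20 ^ 6f = 4f
5c ^ b9 = e5
9c ^ 3f = a3
10 ^ 8b = 9b
33 ^ e9 = da
5a ^ f5 = af
f7 ^ cf = 38
51 ^ 43 = 12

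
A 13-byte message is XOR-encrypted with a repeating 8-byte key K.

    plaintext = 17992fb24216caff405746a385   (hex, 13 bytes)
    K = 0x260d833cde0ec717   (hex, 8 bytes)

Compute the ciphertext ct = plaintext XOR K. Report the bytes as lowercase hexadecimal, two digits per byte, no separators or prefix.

The 8-byte key repeats, so the effective keystream is 26 0d 83 3c de 0e c7 17 26 0d 83 3c de.
byte 0:  23 XOR  38 =  49
byte 1: 153 XOR  13 = 148
byte 2:  47 XOR 131 = 172
byte 3: 178 XOR  60 = 142
byte 4:  66 XOR 222 = 156
byte 5:  22 XOR  14 =  24
byte 6: 202 XOR 199 =  13
byte 7: 255 XOR  23 = 232
byte 8:  64 XOR  38 = 102
byte 9:  87 XOR  13 =  90
byte 10:  70 XOR 131 = 197
byte 11: 163 XOR  60 = 159
byte 12: 133 XOR 222 =  91

3194ac8e9c180de8665ac59f5b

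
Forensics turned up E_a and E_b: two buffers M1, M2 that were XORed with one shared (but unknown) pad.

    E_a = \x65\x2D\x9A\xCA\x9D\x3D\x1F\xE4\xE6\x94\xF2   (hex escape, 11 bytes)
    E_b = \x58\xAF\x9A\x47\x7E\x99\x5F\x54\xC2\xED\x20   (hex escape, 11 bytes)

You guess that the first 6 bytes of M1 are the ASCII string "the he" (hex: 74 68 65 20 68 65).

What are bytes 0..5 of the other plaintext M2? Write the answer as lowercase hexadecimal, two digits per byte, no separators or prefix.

First, E_a ⊕ E_b = (M1 ⊕ K) ⊕ (M2 ⊕ K) = M1 ⊕ M2, so the key drops out. Then M2 = (M1 ⊕ M2) ⊕ M1 over the first 6 bytes.
byte 0: (65 XOR 58) XOR 74 = 3d XOR 74 = 49
byte 1: (2d XOR af) XOR 68 = 82 XOR 68 = ea
byte 2: (9a XOR 9a) XOR 65 = 00 XOR 65 = 65
byte 3: (ca XOR 47) XOR 20 = 8d XOR 20 = ad
byte 4: (9d XOR 7e) XOR 68 = e3 XOR 68 = 8b
byte 5: (3d XOR 99) XOR 65 = a4 XOR 65 = c1

49ea65ad8bc1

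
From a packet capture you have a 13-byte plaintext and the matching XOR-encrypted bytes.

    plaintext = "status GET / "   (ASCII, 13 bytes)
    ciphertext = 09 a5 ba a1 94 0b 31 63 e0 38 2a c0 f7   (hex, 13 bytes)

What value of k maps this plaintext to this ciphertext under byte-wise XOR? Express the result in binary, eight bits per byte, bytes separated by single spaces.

Since ciphertext = plaintext ⊕ k, XORing both sides with plaintext gives k = plaintext ⊕ ciphertext.
73 XOR 09 = 7a
74 XOR a5 = d1
61 XOR ba = db
74 XOR a1 = d5
75 XOR 94 = e1
73 XOR 0b = 78
20 XOR 31 = 11
47 XOR 63 = 24
45 XOR e0 = a5
54 XOR 38 = 6c
20 XOR 2a = 0a
2f XOR c0 = ef
20 XOR f7 = d7

01111010 11010001 11011011 11010101 11100001 01111000 00010001 00100100 10100101 01101100 00001010 11101111 11010111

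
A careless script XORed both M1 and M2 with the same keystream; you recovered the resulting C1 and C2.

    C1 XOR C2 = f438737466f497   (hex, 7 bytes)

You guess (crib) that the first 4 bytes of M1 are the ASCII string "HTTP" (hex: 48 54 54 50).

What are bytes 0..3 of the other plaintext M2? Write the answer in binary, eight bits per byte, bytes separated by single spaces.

Since C1 ⊕ C2 = M1 ⊕ M2, XORing with the guessed M1 bytes yields the corresponding M2 bytes: M2 = (C1 ⊕ C2) ⊕ M1.
f4 xor 48 = bc
38 xor 54 = 6c
73 xor 54 = 27
74 xor 50 = 24

10111100 01101100 00100111 00100100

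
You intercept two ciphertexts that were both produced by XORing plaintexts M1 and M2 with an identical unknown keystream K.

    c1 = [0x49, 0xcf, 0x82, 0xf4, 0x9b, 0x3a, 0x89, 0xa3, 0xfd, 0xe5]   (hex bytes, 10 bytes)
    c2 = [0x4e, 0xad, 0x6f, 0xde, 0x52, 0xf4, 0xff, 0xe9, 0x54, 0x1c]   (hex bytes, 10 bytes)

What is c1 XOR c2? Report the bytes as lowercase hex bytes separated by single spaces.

07 62 ed 2a c9 ce 76 4a a9 f9

c1 ⊕ c2 = (M1 ⊕ K) ⊕ (M2 ⊕ K) = M1 ⊕ M2 — the shared key cancels under XOR.
byte 0:  73 XOR  78 =   7
byte 1: 207 XOR 173 =  98
byte 2: 130 XOR 111 = 237
byte 3: 244 XOR 222 =  42
byte 4: 155 XOR  82 = 201
byte 5:  58 XOR 244 = 206
byte 6: 137 XOR 255 = 118
byte 7: 163 XOR 233 =  74
byte 8: 253 XOR  84 = 169
byte 9: 229 XOR  28 = 249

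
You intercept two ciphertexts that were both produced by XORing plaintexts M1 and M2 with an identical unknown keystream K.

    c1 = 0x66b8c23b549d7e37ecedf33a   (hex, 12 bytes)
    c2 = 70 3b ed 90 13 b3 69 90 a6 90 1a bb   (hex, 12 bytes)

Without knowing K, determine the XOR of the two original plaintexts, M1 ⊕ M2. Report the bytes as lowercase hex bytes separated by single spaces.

16 83 2f ab 47 2e 17 a7 4a 7d e9 81

c1 ⊕ c2 = (M1 ⊕ K) ⊕ (M2 ⊕ K) = M1 ⊕ M2 — the shared key cancels under XOR.
01100110 xor 01110000 = 00010110
10111000 xor 00111011 = 10000011
11000010 xor 11101101 = 00101111
00111011 xor 10010000 = 10101011
01010100 xor 00010011 = 01000111
10011101 xor 10110011 = 00101110
01111110 xor 01101001 = 00010111
00110111 xor 10010000 = 10100111
11101100 xor 10100110 = 01001010
11101101 xor 10010000 = 01111101
11110011 xor 00011010 = 11101001
00111010 xor 10111011 = 10000001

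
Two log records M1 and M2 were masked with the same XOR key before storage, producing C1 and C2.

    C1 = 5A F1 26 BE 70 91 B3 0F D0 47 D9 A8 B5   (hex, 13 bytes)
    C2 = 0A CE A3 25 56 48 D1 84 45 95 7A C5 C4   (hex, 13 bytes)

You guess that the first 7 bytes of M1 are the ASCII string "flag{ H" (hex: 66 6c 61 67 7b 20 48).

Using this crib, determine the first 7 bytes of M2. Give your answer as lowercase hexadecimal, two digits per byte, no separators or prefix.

3653e4fc5df92a

First, C1 ⊕ C2 = (M1 ⊕ K) ⊕ (M2 ⊕ K) = M1 ⊕ M2, so the key drops out. Then M2 = (M1 ⊕ M2) ⊕ M1 over the first 7 bytes.
byte 0: (5a ^ 0a) ^ 66 = 50 ^ 66 = 36
byte 1: (f1 ^ ce) ^ 6c = 3f ^ 6c = 53
byte 2: (26 ^ a3) ^ 61 = 85 ^ 61 = e4
byte 3: (be ^ 25) ^ 67 = 9b ^ 67 = fc
byte 4: (70 ^ 56) ^ 7b = 26 ^ 7b = 5d
byte 5: (91 ^ 48) ^ 20 = d9 ^ 20 = f9
byte 6: (b3 ^ d1) ^ 48 = 62 ^ 48 = 2a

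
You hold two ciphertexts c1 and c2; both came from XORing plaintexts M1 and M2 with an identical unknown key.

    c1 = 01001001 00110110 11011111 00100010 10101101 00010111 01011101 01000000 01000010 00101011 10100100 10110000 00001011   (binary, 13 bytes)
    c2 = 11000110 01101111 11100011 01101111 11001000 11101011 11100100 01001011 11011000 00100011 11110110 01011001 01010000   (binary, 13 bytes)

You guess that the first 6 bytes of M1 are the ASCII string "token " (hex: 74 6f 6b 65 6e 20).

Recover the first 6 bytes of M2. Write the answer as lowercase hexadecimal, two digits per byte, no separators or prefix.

fb3657280bdc

First, c1 ⊕ c2 = (M1 ⊕ K) ⊕ (M2 ⊕ K) = M1 ⊕ M2, so the key drops out. Then M2 = (M1 ⊕ M2) ⊕ M1 over the first 6 bytes.
byte 0: (49 ⊕ c6) ⊕ 74 = 8f ⊕ 74 = fb
byte 1: (36 ⊕ 6f) ⊕ 6f = 59 ⊕ 6f = 36
byte 2: (df ⊕ e3) ⊕ 6b = 3c ⊕ 6b = 57
byte 3: (22 ⊕ 6f) ⊕ 65 = 4d ⊕ 65 = 28
byte 4: (ad ⊕ c8) ⊕ 6e = 65 ⊕ 6e = 0b
byte 5: (17 ⊕ eb) ⊕ 20 = fc ⊕ 20 = dc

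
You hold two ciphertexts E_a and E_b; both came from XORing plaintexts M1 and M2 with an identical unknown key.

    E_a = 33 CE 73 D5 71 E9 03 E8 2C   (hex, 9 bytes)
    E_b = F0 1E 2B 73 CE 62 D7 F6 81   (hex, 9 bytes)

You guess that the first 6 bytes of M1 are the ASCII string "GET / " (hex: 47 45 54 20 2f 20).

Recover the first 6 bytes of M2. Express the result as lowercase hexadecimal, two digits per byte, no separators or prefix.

84950c8690ab

First, E_a ⊕ E_b = (M1 ⊕ K) ⊕ (M2 ⊕ K) = M1 ⊕ M2, so the key drops out. Then M2 = (M1 ⊕ M2) ⊕ M1 over the first 6 bytes.
byte 0: (33 ⊕ f0) ⊕ 47 = c3 ⊕ 47 = 84
byte 1: (ce ⊕ 1e) ⊕ 45 = d0 ⊕ 45 = 95
byte 2: (73 ⊕ 2b) ⊕ 54 = 58 ⊕ 54 = 0c
byte 3: (d5 ⊕ 73) ⊕ 20 = a6 ⊕ 20 = 86
byte 4: (71 ⊕ ce) ⊕ 2f = bf ⊕ 2f = 90
byte 5: (e9 ⊕ 62) ⊕ 20 = 8b ⊕ 20 = ab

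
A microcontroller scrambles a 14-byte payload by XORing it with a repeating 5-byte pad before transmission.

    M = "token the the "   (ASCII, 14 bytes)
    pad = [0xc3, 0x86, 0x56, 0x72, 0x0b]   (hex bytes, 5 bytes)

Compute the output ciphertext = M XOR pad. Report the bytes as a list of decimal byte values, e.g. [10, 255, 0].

The 5-byte key repeats, so the effective keystream is c3 86 56 72 0b c3 86 56 72 0b c3 86 56 72.
byte 0: 116 xor 195 = 183
byte 1: 111 xor 134 = 233
byte 2: 107 xor  86 =  61
byte 3: 101 xor 114 =  23
byte 4: 110 xor  11 = 101
byte 5:  32 xor 195 = 227
byte 6: 116 xor 134 = 242
byte 7: 104 xor  86 =  62
byte 8: 101 xor 114 =  23
byte 9:  32 xor  11 =  43
byte 10: 116 xor 195 = 183
byte 11: 104 xor 134 = 238
byte 12: 101 xor  86 =  51
byte 13:  32 xor 114 =  82

[183, 233, 61, 23, 101, 227, 242, 62, 23, 43, 183, 238, 51, 82]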